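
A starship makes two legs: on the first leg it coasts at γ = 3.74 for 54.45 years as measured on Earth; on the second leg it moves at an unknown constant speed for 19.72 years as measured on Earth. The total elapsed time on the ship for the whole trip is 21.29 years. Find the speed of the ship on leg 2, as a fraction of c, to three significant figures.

β = 0.940

Leg 1: γ = 3.74; τ_1 = 54.45/3.740 = 14.56 years.
Leg 2: speed unknown; τ_2 = 19.72/γ_2.
Total proper time: 14.56 + τ_2 = 21.29, so τ_2 = 21.29 − 14.56 = 6.731 years.
γ_2 = 19.72/6.731 = 2.930; β = √(1 − 1/γ²) = √0.8835.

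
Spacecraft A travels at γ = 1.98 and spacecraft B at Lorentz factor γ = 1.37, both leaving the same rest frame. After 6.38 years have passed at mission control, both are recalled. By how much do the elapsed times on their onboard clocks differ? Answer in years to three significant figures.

|τ_A − τ_B| = 1.43 years

A: γ = 1.98; τ_A = 6.38/1.980 = 3.222 years.
B: γ = 1.37; τ_B = 6.38/1.370 = 4.657 years.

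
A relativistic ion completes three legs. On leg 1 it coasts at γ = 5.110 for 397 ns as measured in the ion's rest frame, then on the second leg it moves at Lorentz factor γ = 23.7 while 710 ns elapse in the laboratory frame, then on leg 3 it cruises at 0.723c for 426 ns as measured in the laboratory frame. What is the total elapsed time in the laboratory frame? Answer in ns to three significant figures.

Δt = 3160 ns

Leg 1: γ = 5.110; Δt_1 = 5.110 × 397 = 2029 ns.
Leg 2: 710 ns is already measured in the laboratory frame.
Leg 3: 426 ns is already measured in the laboratory frame.
Total: 2029 + 710.0 + 426.0 ns.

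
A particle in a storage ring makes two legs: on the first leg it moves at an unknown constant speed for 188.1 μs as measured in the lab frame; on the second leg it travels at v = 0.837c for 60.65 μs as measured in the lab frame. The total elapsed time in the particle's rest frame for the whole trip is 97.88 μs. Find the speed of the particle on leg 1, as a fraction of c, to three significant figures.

β = 0.939

Leg 1: speed unknown; τ_1 = 188.1/γ_1.
Leg 2: γ = 1/√(1 − 0.837²) = 1/√0.2994 = 1.827; τ_2 = 60.65/1.827 = 33.19 μs.
Total proper time: τ_1 + 33.19 = 97.88, so τ_1 = 97.88 − 33.19 = 64.69 μs.
γ_1 = 188.1/64.69 = 2.908; β = √(1 − 1/γ²) = √0.8817.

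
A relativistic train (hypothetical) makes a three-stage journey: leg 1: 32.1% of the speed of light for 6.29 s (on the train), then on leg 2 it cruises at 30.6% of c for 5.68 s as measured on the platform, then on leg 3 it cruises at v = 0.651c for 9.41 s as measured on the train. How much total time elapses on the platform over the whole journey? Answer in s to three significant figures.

Leg 1: β = 0.321; γ = 1/√(1 − 0.321²) = 1/√0.8970 = 1.056; Δt_1 = 1.056 × 6.29 = 6.641 s.
Leg 2: 5.68 s is already measured on the platform.
Leg 3: γ = 1/√(1 − 0.651²) = 1/√0.5762 = 1.317; Δt_3 = 1.317 × 9.41 = 12.40 s.
Total: 6.641 + 5.680 + 12.40 s.

Δt = 24.7 s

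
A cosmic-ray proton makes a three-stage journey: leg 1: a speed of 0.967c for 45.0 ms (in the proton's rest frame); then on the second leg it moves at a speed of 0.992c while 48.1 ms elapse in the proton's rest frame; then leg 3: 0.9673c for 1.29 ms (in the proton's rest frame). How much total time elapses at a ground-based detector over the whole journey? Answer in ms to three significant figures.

Δt = 563 ms

Leg 1: γ = 1/√(1 − 0.967²) = 1/√0.06491 = 3.925; Δt_1 = 3.925 × 45.0 = 176.6 ms.
Leg 2: γ = 1/√(1 − 0.992²) = 1/√0.01594 = 7.922; Δt_2 = 7.922 × 48.1 = 381.0 ms.
Leg 3: γ = 1/√(1 − 0.9673²) = 1/√0.06433 = 3.943; Δt_3 = 3.943 × 1.29 = 5.086 ms.
Total: 176.6 + 381.0 + 5.086 ms.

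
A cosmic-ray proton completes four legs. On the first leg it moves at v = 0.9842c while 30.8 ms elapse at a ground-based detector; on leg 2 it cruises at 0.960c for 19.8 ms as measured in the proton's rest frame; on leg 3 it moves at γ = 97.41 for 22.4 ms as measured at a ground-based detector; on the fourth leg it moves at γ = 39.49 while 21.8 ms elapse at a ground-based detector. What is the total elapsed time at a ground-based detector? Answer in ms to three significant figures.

Δt = 146 ms

Leg 1: 30.8 ms is already measured at a ground-based detector.
Leg 2: γ = 1/√(1 − 0.960²) = 25/7 ≈ 3.571; Δt_2 = 3.571 × 19.8 = 70.71 ms.
Leg 3: 22.4 ms is already measured at a ground-based detector.
Leg 4: 21.8 ms is already measured at a ground-based detector.
Total: 30.80 + 70.71 + 22.40 + 21.80 ms.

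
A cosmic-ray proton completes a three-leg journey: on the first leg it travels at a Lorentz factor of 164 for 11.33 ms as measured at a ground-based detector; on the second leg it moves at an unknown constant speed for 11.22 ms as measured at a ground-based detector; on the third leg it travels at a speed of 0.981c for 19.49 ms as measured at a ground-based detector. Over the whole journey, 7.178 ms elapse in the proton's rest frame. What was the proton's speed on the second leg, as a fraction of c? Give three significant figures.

Leg 1: γ = 164; τ_1 = 11.33/164.0 = 0.06909 ms.
Leg 2: speed unknown; τ_2 = 11.22/γ_2.
Leg 3: γ = 1/√(1 − 0.981²) = 1/√0.03764 = 5.154; τ_3 = 19.49/5.154 = 3.781 ms.
Total proper time: 0.06909 + τ_2 + 3.781 = 7.178, so τ_2 = 7.178 − 3.850 = 3.328 ms.
γ_2 = 11.22/3.328 = 3.372; β = √(1 − 1/γ²) = √0.9120.

β = 0.955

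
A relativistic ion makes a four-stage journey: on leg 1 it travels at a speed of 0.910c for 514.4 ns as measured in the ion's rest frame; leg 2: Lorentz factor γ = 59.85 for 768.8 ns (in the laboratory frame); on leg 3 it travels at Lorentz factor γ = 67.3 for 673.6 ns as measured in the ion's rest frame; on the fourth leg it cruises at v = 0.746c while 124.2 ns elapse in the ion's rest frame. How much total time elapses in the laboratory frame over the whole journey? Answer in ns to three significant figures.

Δt = 4.75×10⁴ ns

Leg 1: γ = 1/√(1 − 0.910²) = 1/√0.1719 = 2.412; Δt_1 = 2.412 × 514.4 = 1241 ns.
Leg 2: 768.8 ns is already measured in the laboratory frame.
Leg 3: γ = 67.3; Δt_3 = 67.30 × 673.6 = 4.533×10⁴ ns.
Leg 4: γ = 1/√(1 − 0.746²) = 1/√0.4435 = 1.502; Δt_4 = 1.502 × 124.2 = 186.5 ns.
Total: 1241 + 768.8 + 4.533×10⁴ + 186.5 ns.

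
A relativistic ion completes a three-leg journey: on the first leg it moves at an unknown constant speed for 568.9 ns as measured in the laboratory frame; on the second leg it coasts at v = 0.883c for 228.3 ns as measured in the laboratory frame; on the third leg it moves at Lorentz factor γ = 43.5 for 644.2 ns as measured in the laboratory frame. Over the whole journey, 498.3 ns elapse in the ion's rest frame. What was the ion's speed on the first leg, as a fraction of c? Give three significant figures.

Leg 1: speed unknown; τ_1 = 568.9/γ_1.
Leg 2: γ = 1/√(1 − 0.883²) = 1/√0.2203 = 2.131; τ_2 = 228.3/2.131 = 107.2 ns.
Leg 3: γ = 43.5; τ_3 = 644.2/43.50 = 14.81 ns.
Total proper time: τ_1 + 107.2 + 14.81 = 498.3, so τ_1 = 498.3 − 122.0 = 376.3 ns.
γ_1 = 568.9/376.3 = 1.512; β = √(1 − 1/γ²) = √0.5624.

β = 0.750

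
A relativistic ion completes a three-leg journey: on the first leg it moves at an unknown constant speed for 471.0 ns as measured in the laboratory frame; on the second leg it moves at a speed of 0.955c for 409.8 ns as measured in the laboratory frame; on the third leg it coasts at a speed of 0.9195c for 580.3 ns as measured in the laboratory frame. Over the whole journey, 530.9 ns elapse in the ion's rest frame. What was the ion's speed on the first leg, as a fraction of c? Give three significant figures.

Leg 1: speed unknown; τ_1 = 471.0/γ_1.
Leg 2: γ = 1/√(1 − 0.955²) = 1/√0.08798 = 3.371; τ_2 = 409.8/3.371 = 121.5 ns.
Leg 3: γ = 1/√(1 − 0.9195²) = 1/√0.1545 = 2.544; τ_3 = 580.3/2.544 = 228.1 ns.
Total proper time: τ_1 + 121.5 + 228.1 = 530.9, so τ_1 = 530.9 − 349.7 = 181.2 ns.
γ_1 = 471.0/181.2 = 2.599; β = √(1 − 1/γ²) = √0.8519.

β = 0.923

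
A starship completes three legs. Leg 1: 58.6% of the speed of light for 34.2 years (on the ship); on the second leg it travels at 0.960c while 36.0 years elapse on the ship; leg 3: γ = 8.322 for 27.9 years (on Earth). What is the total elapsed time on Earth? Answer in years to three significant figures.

Δt = 199 years

Leg 1: β = 0.586; γ = 1/√(1 − 0.586²) = 1/√0.6566 = 1.234; Δt_1 = 1.234 × 34.2 = 42.21 years.
Leg 2: γ = 1/√(1 − 0.960²) = 25/7 ≈ 3.571; Δt_2 = 3.571 × 36.0 = 128.6 years.
Leg 3: 27.9 years is already measured on Earth.
Total: 42.21 + 128.6 + 27.90 years.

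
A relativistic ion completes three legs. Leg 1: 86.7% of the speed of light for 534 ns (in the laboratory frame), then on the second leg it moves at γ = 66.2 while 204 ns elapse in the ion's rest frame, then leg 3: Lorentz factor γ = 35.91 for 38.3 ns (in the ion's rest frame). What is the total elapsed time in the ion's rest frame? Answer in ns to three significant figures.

τ = 508 ns

Leg 1: β = 0.867; γ = 1/√(1 − 0.867²) = 1/√0.2483 = 2.007; τ_1 = 534/2.007 = 266.1 ns.
Leg 2: 204 ns is already measured in the ion's rest frame.
Leg 3: 38.3 ns is already measured in the ion's rest frame.
Total: 266.1 + 204.0 + 38.30 ns.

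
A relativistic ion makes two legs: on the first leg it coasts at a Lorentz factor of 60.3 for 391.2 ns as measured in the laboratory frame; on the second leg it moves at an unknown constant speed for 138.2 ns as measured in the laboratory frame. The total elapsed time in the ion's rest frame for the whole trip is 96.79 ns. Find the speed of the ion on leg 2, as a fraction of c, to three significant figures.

β = 0.757

Leg 1: γ = 60.3; τ_1 = 391.2/60.30 = 6.488 ns.
Leg 2: speed unknown; τ_2 = 138.2/γ_2.
Total proper time: 6.488 + τ_2 = 96.79, so τ_2 = 96.79 − 6.488 = 90.30 ns.
γ_2 = 138.2/90.30 = 1.530; β = √(1 − 1/γ²) = √0.5730.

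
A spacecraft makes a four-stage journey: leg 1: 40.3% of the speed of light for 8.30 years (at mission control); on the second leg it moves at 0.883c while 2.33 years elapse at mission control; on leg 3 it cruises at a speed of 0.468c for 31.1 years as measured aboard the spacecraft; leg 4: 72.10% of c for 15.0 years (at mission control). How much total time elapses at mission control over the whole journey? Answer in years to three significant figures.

Leg 1: 8.30 years is already measured at mission control.
Leg 2: 2.33 years is already measured at mission control.
Leg 3: γ = 1/√(1 − 0.468²) = 1/√0.7810 = 1.132; Δt_3 = 1.132 × 31.1 = 35.19 years.
Leg 4: 15.0 years is already measured at mission control.
Total: 8.300 + 2.330 + 35.19 + 15.00 years.

Δt = 60.8 years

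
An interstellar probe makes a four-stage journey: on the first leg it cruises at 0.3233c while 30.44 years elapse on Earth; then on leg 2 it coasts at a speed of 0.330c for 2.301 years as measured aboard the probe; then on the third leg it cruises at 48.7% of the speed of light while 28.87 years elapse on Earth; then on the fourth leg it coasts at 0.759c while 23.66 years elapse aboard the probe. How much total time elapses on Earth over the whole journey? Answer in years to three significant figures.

Δt = 98.1 years

Leg 1: 30.44 years is already measured on Earth.
Leg 2: γ = 1/√(1 − 0.330²) = 1/√0.8911 = 1.059; Δt_2 = 1.059 × 2.301 = 2.438 years.
Leg 3: 28.87 years is already measured on Earth.
Leg 4: γ = 1/√(1 − 0.759²) = 1/√0.4239 = 1.536; Δt_4 = 1.536 × 23.66 = 36.34 years.
Total: 30.44 + 2.438 + 28.87 + 36.34 years.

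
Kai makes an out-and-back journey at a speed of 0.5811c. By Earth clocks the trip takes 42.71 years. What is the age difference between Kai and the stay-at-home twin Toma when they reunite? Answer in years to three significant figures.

Δt − τ = 7.95 years

γ = 1/√(1 − 0.5811²) = 1/√0.6623 = 1.229
Kai's elapsed proper time: τ = 42.71/1.229 = 34.76 years.
Age gap = Δt − τ = 42.71 − 34.76 years.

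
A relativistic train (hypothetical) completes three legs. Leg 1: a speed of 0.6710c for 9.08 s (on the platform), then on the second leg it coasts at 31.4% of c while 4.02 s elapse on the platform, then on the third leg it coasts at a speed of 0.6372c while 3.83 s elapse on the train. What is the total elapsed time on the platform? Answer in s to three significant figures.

Leg 1: 9.08 s is already measured on the platform.
Leg 2: 4.02 s is already measured on the platform.
Leg 3: γ = 1/√(1 − 0.6372²) = 1/√0.5940 = 1.298; Δt_3 = 1.298 × 3.83 = 4.970 s.
Total: 9.080 + 4.020 + 4.970 s.

Δt = 18.1 s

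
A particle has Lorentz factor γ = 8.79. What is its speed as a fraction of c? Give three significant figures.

β = 0.994

β = √(1 − 1/γ²) = √(1 − 1/8.79²) = √(1 − 0.01294) = √0.9871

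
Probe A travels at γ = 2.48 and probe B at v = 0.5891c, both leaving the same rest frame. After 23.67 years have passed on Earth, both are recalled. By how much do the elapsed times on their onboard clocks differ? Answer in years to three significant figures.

A: γ = 2.48; τ_A = 23.67/2.480 = 9.544 years.
B: γ = 1/√(1 − 0.5891²) = 1/√0.6530 = 1.238; τ_B = 23.67/1.238 = 19.13 years.

|τ_A − τ_B| = 9.58 years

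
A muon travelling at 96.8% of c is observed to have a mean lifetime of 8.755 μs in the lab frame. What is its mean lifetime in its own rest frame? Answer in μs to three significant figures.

β = 0.968; γ = 1/√(1 − 0.968²) = 1/√0.06298 = 3.985
The lab-frame lifetime is the dilated interval; the proper lifetime is τ₀ = Δt/γ = 8.755/3.985 μs.

τ₀ = 2.20 μs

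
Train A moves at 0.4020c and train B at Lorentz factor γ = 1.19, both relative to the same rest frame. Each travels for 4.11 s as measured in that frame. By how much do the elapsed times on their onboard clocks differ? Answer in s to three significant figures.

A: γ = 1/√(1 − 0.4020²) = 1/√0.8384 = 1.092; τ_A = 4.11/1.092 = 3.763 s.
B: γ = 1.19; τ_B = 4.11/1.190 = 3.454 s.

|τ_A − τ_B| = 0.309 s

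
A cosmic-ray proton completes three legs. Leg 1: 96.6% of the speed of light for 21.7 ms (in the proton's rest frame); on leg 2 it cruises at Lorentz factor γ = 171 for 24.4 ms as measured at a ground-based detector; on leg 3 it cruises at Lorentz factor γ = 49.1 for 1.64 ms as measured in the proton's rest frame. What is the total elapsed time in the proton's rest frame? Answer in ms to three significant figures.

τ = 23.5 ms

Leg 1: 21.7 ms is already measured in the proton's rest frame.
Leg 2: γ = 171; τ_2 = 24.4/171.0 = 0.1427 ms.
Leg 3: 1.64 ms is already measured in the proton's rest frame.
Total: 21.70 + 0.1427 + 1.640 ms.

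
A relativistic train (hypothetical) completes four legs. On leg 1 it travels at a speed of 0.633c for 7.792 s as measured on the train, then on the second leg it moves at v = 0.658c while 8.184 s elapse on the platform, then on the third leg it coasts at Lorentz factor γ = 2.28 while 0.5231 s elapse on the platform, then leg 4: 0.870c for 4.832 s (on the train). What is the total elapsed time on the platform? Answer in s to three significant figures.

Leg 1: γ = 1/√(1 − 0.633²) = 1/√0.5993 = 1.292; Δt_1 = 1.292 × 7.792 = 10.07 s.
Leg 2: 8.184 s is already measured on the platform.
Leg 3: 0.5231 s is already measured on the platform.
Leg 4: γ = 1/√(1 − 0.870²) = 1/√0.2431 = 2.028; Δt_4 = 2.028 × 4.832 = 9.800 s.
Total: 10.07 + 8.184 + 0.5231 + 9.800 s.

Δt = 28.6 s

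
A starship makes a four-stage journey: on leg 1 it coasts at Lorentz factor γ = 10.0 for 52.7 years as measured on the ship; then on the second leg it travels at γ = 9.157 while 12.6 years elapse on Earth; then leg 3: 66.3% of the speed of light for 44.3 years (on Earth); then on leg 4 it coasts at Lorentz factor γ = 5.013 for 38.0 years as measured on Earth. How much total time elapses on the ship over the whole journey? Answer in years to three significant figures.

Leg 1: 52.7 years is already measured on the ship.
Leg 2: γ = 9.157; τ_2 = 12.6/9.157 = 1.376 years.
Leg 3: β = 0.663; γ = 1/√(1 − 0.663²) = 1/√0.5604 = 1.336; τ_3 = 44.3/1.336 = 33.16 years.
Leg 4: γ = 5.013; τ_4 = 38.0/5.013 = 7.580 years.
Total: 52.70 + 1.376 + 33.16 + 7.580 years.

τ = 94.8 years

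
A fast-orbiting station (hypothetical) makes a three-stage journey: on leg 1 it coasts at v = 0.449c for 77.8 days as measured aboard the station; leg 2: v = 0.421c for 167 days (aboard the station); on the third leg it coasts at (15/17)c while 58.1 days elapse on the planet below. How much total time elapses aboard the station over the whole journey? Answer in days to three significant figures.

Leg 1: 77.8 days is already measured aboard the station.
Leg 2: 167 days is already measured aboard the station.
Leg 3: γ = 1/√(1 − (15/17)²) = 17/8 = 2.125; τ_3 = 58.1/2.125 = 27.34 days.
Total: 77.80 + 167.0 + 27.34 days.

τ = 272 days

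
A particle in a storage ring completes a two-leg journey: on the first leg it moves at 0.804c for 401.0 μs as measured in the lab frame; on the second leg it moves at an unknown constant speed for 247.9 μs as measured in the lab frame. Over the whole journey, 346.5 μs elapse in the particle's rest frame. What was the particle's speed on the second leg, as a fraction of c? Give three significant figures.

β = 0.900

Leg 1: γ = 1/√(1 − 0.804²) = 1/√0.3536 = 1.682; τ_1 = 401.0/1.682 = 238.4 μs.
Leg 2: speed unknown; τ_2 = 247.9/γ_2.
Total proper time: 238.4 + τ_2 = 346.5, so τ_2 = 346.5 − 238.4 = 108.1 μs.
γ_2 = 247.9/108.1 = 2.294; β = √(1 − 1/γ²) = √0.8100.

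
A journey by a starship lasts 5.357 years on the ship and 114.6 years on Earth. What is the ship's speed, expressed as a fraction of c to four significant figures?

The proper time is measured on the ship (both events occur at the ship's location); Δt is measured on Earth. γ = Δt/τ = 114.6/5.357 = 21.39.
β = √(1 − 1/γ²) = √(1 − 0.002185) = √0.9978

v = 0.9989c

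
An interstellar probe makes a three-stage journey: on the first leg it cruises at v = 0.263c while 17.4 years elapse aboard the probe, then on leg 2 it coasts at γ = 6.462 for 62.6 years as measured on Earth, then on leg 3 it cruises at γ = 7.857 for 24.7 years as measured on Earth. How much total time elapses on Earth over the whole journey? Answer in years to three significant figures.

Leg 1: γ = 1/√(1 − 0.263²) = 1/√0.9308 = 1.036; Δt_1 = 1.036 × 17.4 = 18.03 years.
Leg 2: 62.6 years is already measured on Earth.
Leg 3: 24.7 years is already measured on Earth.
Total: 18.03 + 62.60 + 24.70 years.

Δt = 105 years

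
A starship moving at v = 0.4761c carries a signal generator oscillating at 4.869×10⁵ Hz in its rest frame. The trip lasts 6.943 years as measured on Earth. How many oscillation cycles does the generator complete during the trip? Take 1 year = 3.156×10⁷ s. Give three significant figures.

N = 9.38×10¹³

γ = 1/√(1 − 0.4761²) = 1/√0.7733 = 1.137
The oscillator's own cycle count is N = f × τ where τ is the proper time on the ship. τ = Δt/γ = 6.943/1.137 = 6.106 years = 1.927×10⁸ s.
N = 4.869×10⁵ × 1.927×10⁸ = 9.382×10¹³.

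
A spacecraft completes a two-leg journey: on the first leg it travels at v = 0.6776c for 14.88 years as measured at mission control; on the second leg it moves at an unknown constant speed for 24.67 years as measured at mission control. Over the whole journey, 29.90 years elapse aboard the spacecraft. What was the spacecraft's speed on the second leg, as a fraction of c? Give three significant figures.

Leg 1: γ = 1/√(1 − 0.6776²) = 1/√0.5409 = 1.360; τ_1 = 14.88/1.360 = 10.94 years.
Leg 2: speed unknown; τ_2 = 24.67/γ_2.
Total proper time: 10.94 + τ_2 = 29.90, so τ_2 = 29.90 − 10.94 = 18.96 years.
γ_2 = 24.67/18.96 = 1.301; β = √(1 − 1/γ²) = √0.4095.

β = 0.640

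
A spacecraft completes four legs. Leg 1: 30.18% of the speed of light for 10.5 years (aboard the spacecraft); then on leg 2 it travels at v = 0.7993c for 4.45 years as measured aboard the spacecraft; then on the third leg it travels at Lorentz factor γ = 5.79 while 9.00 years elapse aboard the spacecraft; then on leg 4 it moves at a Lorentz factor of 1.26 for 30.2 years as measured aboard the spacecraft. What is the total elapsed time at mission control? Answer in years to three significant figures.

Δt = 109 years

Leg 1: β = 0.3018; γ = 1/√(1 − 0.3018²) = 1/√0.9089 = 1.049; Δt_1 = 1.049 × 10.5 = 11.01 years.
Leg 2: γ = 1/√(1 − 0.7993²) = 1/√0.3611 = 1.664; Δt_2 = 1.664 × 4.45 = 7.405 years.
Leg 3: γ = 5.79; Δt_3 = 5.790 × 9.00 = 52.11 years.
Leg 4: γ = 1.26; Δt_4 = 1.260 × 30.2 = 38.05 years.
Total: 11.01 + 7.405 + 52.11 + 38.05 years.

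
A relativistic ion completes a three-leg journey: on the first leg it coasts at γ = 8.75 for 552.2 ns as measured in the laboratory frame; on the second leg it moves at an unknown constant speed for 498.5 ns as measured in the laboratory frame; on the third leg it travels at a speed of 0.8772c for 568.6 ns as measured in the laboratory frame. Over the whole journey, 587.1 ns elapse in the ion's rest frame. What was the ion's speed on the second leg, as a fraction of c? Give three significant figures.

β = 0.864

Leg 1: γ = 8.75; τ_1 = 552.2/8.750 = 63.11 ns.
Leg 2: speed unknown; τ_2 = 498.5/γ_2.
Leg 3: γ = 1/√(1 − 0.8772²) = 1/√0.2305 = 2.083; τ_3 = 568.6/2.083 = 273.0 ns.
Total proper time: 63.11 + τ_2 + 273.0 = 587.1, so τ_2 = 587.1 − 336.1 = 251.0 ns.
γ_2 = 498.5/251.0 = 1.986; β = √(1 − 1/γ²) = √0.7465.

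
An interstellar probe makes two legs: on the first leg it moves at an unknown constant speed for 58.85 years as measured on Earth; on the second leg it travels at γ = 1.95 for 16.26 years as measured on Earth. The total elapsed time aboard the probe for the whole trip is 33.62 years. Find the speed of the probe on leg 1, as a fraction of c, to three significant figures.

Leg 1: speed unknown; τ_1 = 58.85/γ_1.
Leg 2: γ = 1.95; τ_2 = 16.26/1.950 = 8.338 years.
Total proper time: τ_1 + 8.338 = 33.62, so τ_1 = 33.62 − 8.338 = 25.28 years.
γ_1 = 58.85/25.28 = 2.328; β = √(1 − 1/γ²) = √0.8154.

β = 0.903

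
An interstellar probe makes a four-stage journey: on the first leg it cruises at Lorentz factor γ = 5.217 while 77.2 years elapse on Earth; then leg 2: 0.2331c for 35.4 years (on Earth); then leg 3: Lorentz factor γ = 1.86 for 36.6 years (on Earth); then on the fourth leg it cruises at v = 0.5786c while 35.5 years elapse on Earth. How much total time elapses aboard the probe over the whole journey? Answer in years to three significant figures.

τ = 97.9 years

Leg 1: γ = 5.217; τ_1 = 77.2/5.217 = 14.80 years.
Leg 2: γ = 1/√(1 − 0.2331²) = 1/√0.9457 = 1.028; τ_2 = 35.4/1.028 = 34.42 years.
Leg 3: γ = 1.86; τ_3 = 36.6/1.860 = 19.68 years.
Leg 4: γ = 1/√(1 − 0.5786²) = 1/√0.6652 = 1.226; τ_4 = 35.5/1.226 = 28.95 years.
Total: 14.80 + 34.42 + 19.68 + 28.95 years.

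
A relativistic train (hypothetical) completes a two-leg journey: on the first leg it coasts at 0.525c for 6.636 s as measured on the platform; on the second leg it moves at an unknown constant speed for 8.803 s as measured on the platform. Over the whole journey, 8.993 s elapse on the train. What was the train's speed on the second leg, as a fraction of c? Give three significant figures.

Leg 1: γ = 1/√(1 − 0.525²) = 1/√0.7244 = 1.175; τ_1 = 6.636/1.175 = 5.648 s.
Leg 2: speed unknown; τ_2 = 8.803/γ_2.
Total proper time: 5.648 + τ_2 = 8.993, so τ_2 = 8.993 − 5.648 = 3.345 s.
γ_2 = 8.803/3.345 = 2.632; β = √(1 − 1/γ²) = √0.8556.

β = 0.925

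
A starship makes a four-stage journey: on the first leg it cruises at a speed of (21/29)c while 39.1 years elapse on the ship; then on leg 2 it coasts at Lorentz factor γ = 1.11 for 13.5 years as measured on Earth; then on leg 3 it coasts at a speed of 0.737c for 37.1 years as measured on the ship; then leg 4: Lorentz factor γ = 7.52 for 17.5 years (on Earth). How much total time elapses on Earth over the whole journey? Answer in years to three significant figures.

Δt = 143 years

Leg 1: γ = 1/√(1 − (21/29)²) = 29/20 = 1.450; Δt_1 = 1.450 × 39.1 = 56.70 years.
Leg 2: 13.5 years is already measured on Earth.
Leg 3: γ = 1/√(1 − 0.737²) = 1/√0.4568 = 1.480; Δt_3 = 1.480 × 37.1 = 54.89 years.
Leg 4: 17.5 years is already measured on Earth.
Total: 56.70 + 13.50 + 54.89 + 17.50 years.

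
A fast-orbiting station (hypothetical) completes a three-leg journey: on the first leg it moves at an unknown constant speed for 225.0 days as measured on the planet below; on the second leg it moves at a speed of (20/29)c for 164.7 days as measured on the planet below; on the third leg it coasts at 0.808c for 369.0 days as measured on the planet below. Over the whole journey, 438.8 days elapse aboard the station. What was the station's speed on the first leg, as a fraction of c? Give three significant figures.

β = 0.891

Leg 1: speed unknown; τ_1 = 225.0/γ_1.
Leg 2: γ = 1/√(1 − (20/29)²) = 29/21 ≈ 1.381; τ_2 = 164.7/1.381 = 119.3 days.
Leg 3: γ = 1/√(1 − 0.808²) = 1/√0.3471 = 1.697; τ_3 = 369.0/1.697 = 217.4 days.
Total proper time: τ_1 + 119.3 + 217.4 = 438.8, so τ_1 = 438.8 − 336.7 = 102.1 days.
γ_1 = 225.0/102.1 = 2.203; β = √(1 − 1/γ²) = √0.7940.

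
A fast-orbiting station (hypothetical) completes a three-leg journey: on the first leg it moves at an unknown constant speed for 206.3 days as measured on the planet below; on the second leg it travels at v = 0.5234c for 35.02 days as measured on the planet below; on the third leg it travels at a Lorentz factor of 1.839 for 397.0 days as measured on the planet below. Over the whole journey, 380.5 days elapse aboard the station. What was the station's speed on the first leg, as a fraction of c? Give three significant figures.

Leg 1: speed unknown; τ_1 = 206.3/γ_1.
Leg 2: γ = 1/√(1 − 0.5234²) = 1/√0.7261 = 1.174; τ_2 = 35.02/1.174 = 29.84 days.
Leg 3: γ = 1.839; τ_3 = 397.0/1.839 = 215.9 days.
Total proper time: τ_1 + 29.84 + 215.9 = 380.5, so τ_1 = 380.5 − 245.7 = 134.8 days.
γ_1 = 206.3/134.8 = 1.531; β = √(1 − 1/γ²) = √0.5732.

β = 0.757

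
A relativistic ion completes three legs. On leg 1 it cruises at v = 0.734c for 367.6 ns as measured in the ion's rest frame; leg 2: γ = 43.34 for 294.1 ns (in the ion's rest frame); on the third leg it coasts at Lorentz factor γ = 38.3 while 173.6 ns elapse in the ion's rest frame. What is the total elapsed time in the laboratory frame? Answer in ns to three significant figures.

Δt = 1.99×10⁴ ns

Leg 1: γ = 1/√(1 − 0.734²) = 1/√0.4612 = 1.472; Δt_1 = 1.472 × 367.6 = 541.3 ns.
Leg 2: γ = 43.34; Δt_2 = 43.34 × 294.1 = 1.275×10⁴ ns.
Leg 3: γ = 38.3; Δt_3 = 38.30 × 173.6 = 6649 ns.
Total: 541.3 + 1.275×10⁴ + 6649 ns.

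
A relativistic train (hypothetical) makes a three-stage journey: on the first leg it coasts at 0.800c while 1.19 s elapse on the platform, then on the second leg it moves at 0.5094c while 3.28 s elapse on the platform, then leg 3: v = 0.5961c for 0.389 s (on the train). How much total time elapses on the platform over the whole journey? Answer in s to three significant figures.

Δt = 4.95 s

Leg 1: 1.19 s is already measured on the platform.
Leg 2: 3.28 s is already measured on the platform.
Leg 3: γ = 1/√(1 − 0.5961²) = 1/√0.6447 = 1.245; Δt_3 = 1.245 × 0.389 = 0.4845 s.
Total: 1.190 + 3.280 + 0.4845 s.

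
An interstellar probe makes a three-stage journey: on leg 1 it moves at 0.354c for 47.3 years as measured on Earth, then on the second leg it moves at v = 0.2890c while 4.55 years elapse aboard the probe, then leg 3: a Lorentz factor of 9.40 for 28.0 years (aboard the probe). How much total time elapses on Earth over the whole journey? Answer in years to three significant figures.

Δt = 315 years

Leg 1: 47.3 years is already measured on Earth.
Leg 2: γ = 1/√(1 − 0.2890²) = 1/√0.9165 = 1.045; Δt_2 = 1.045 × 4.55 = 4.753 years.
Leg 3: γ = 9.40; Δt_3 = 9.400 × 28.0 = 263.2 years.
Total: 47.30 + 4.753 + 263.2 years.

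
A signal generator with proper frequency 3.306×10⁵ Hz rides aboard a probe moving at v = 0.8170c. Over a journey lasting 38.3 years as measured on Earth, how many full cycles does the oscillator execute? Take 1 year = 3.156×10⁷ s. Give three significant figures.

γ = 1/√(1 − 0.8170²) = 1/√0.3325 = 1.734
The oscillator's own cycle count is N = f × τ where τ is the proper time aboard the probe. τ = Δt/γ = 38.3/1.734 = 22.09 years = 6.970×10⁸ s.
N = 3.306×10⁵ × 6.970×10⁸ = 2.304×10¹⁴.

N = 2.30×10¹⁴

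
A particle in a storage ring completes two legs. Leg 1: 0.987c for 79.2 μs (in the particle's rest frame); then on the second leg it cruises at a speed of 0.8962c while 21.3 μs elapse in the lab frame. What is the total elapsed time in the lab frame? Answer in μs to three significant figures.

Leg 1: γ = 1/√(1 − 0.987²) = 1/√0.02583 = 6.222; Δt_1 = 6.222 × 79.2 = 492.8 μs.
Leg 2: 21.3 μs is already measured in the lab frame.
Total: 492.8 + 21.30 μs.

Δt = 514 μs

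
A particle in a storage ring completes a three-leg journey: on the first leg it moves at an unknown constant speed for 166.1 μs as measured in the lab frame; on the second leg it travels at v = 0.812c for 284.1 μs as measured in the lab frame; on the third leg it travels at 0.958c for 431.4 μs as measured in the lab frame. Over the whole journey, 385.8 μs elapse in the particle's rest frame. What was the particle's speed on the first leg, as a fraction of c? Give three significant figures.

β = 0.815

Leg 1: speed unknown; τ_1 = 166.1/γ_1.
Leg 2: γ = 1/√(1 − 0.812²) = 1/√0.3407 = 1.713; τ_2 = 284.1/1.713 = 165.8 μs.
Leg 3: γ = 1/√(1 − 0.958²) = 1/√0.08224 = 3.487; τ_3 = 431.4/3.487 = 123.7 μs.
Total proper time: τ_1 + 165.8 + 123.7 = 385.8, so τ_1 = 385.8 − 289.5 = 96.27 μs.
γ_1 = 166.1/96.27 = 1.725; β = √(1 − 1/γ²) = √0.6641.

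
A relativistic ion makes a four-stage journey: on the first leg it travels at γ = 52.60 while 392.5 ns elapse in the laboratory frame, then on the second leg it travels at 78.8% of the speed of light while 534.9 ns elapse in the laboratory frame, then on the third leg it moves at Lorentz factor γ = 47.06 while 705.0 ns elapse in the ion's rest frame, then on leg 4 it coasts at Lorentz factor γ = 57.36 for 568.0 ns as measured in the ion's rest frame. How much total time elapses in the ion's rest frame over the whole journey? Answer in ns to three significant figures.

Leg 1: γ = 52.60; τ_1 = 392.5/52.60 = 7.462 ns.
Leg 2: β = 0.788; γ = 1/√(1 − 0.788²) = 1/√0.3791 = 1.624; τ_2 = 534.9/1.624 = 329.3 ns.
Leg 3: 705.0 ns is already measured in the ion's rest frame.
Leg 4: 568.0 ns is already measured in the ion's rest frame.
Total: 7.462 + 329.3 + 705.0 + 568.0 ns.

τ = 1610 ns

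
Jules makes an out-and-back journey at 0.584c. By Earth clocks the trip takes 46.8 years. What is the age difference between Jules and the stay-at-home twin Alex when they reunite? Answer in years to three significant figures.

γ = 1/√(1 − 0.584²) = 1/√0.6589 = 1.232
Jules's elapsed proper time: τ = 46.8/1.232 = 37.99 years.
Age gap = Δt − τ = 46.8 − 37.99 years.

Δt − τ = 8.81 years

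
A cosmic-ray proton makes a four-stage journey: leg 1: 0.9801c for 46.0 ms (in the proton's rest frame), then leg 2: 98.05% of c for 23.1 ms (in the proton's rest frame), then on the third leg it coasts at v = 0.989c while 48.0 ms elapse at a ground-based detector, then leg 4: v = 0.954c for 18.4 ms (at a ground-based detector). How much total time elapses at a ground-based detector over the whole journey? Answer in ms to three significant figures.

Δt = 416 ms

Leg 1: γ = 1/√(1 − 0.9801²) = 1/√0.03940 = 5.038; Δt_1 = 5.038 × 46.0 = 231.7 ms.
Leg 2: β = 0.9805; γ = 1/√(1 − 0.9805²) = 1/√0.03862 = 5.089; Δt_2 = 5.089 × 23.1 = 117.5 ms.
Leg 3: 48.0 ms is already measured at a ground-based detector.
Leg 4: 18.4 ms is already measured at a ground-based detector.
Total: 231.7 + 117.5 + 48.00 + 18.40 ms.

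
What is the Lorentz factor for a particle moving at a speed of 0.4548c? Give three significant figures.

γ = 1/√(1 − 0.4548²) = 1/√0.7932 = 1.123

γ = 1.12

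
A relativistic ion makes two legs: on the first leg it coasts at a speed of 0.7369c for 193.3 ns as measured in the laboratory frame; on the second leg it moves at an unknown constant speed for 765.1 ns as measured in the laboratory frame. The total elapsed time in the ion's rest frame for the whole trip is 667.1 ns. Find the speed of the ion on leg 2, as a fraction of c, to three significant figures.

β = 0.713

Leg 1: γ = 1/√(1 − 0.7369²) = 1/√0.4570 = 1.479; τ_1 = 193.3/1.479 = 130.7 ns.
Leg 2: speed unknown; τ_2 = 765.1/γ_2.
Total proper time: 130.7 + τ_2 = 667.1, so τ_2 = 667.1 − 130.7 = 536.4 ns.
γ_2 = 765.1/536.4 = 1.426; β = √(1 − 1/γ²) = √0.5084.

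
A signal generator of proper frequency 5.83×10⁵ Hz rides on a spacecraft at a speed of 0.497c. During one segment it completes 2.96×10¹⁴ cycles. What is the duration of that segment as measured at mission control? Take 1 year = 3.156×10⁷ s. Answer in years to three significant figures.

γ = 1/√(1 − 0.497²) = 1/√0.7530 = 1.152
Proper time for N cycles: τ = N/f = 2.96×10¹⁴/(5.83×10⁵) = 5.077×10⁸ s = 16.09 years.
Lab-frame duration Δt = γτ = 1.152 × 16.09 = 18.54 years.

Δt = 18.5 years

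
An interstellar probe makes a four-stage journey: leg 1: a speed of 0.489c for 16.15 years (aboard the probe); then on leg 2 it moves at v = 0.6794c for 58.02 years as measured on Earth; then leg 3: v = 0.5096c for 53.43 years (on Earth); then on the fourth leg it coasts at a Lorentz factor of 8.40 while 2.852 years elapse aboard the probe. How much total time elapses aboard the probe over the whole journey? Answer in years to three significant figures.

Leg 1: 16.15 years is already measured aboard the probe.
Leg 2: γ = 1/√(1 − 0.6794²) = 1/√0.5384 = 1.363; τ_2 = 58.02/1.363 = 42.57 years.
Leg 3: γ = 1/√(1 − 0.5096²) = 1/√0.7403 = 1.162; τ_3 = 53.43/1.162 = 45.97 years.
Leg 4: 2.852 years is already measured aboard the probe.
Total: 16.15 + 42.57 + 45.97 + 2.852 years.

τ = 108 years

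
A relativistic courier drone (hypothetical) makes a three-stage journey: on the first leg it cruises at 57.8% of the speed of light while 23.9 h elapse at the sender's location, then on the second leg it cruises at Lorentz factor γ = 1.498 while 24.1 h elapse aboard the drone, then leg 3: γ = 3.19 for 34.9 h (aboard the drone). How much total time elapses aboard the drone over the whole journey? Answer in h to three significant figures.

τ = 78.5 h

Leg 1: β = 0.578; γ = 1/√(1 − 0.578²) = 1/√0.6659 = 1.225; τ_1 = 23.9/1.225 = 19.50 h.
Leg 2: 24.1 h is already measured aboard the drone.
Leg 3: 34.9 h is already measured aboard the drone.
Total: 19.50 + 24.10 + 34.90 h.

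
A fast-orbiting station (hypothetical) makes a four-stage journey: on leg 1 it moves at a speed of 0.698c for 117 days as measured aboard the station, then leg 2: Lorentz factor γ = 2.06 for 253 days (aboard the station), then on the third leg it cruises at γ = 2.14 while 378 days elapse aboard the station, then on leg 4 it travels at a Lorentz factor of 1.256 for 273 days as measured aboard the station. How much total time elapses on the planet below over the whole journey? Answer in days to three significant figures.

Leg 1: γ = 1/√(1 − 0.698²) = 1/√0.5128 = 1.396; Δt_1 = 1.396 × 117 = 163.4 days.
Leg 2: γ = 2.06; Δt_2 = 2.060 × 253 = 521.2 days.
Leg 3: γ = 2.14; Δt_3 = 2.140 × 378 = 808.9 days.
Leg 4: γ = 1.256; Δt_4 = 1.256 × 273 = 342.9 days.
Total: 163.4 + 521.2 + 808.9 + 342.9 days.

Δt = 1840 days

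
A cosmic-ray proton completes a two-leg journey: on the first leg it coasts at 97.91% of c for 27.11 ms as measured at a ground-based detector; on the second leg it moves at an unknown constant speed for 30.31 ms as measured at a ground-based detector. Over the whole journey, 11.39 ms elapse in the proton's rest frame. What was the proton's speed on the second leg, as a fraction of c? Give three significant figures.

Leg 1: β = 0.9791; γ = 1/√(1 − 0.9791²) = 1/√0.04136 = 4.917; τ_1 = 27.11/4.917 = 5.514 ms.
Leg 2: speed unknown; τ_2 = 30.31/γ_2.
Total proper time: 5.514 + τ_2 = 11.39, so τ_2 = 11.39 − 5.514 = 5.876 ms.
γ_2 = 30.31/5.876 = 5.158; β = √(1 − 1/γ²) = √0.9624.

β = 0.981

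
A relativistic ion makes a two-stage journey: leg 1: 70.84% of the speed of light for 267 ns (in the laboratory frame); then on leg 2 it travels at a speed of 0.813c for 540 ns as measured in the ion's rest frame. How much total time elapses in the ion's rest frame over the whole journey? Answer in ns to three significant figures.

τ = 728 ns

Leg 1: β = 0.7084; γ = 1/√(1 − 0.7084²) = 1/√0.4982 = 1.417; τ_1 = 267/1.417 = 188.5 ns.
Leg 2: 540 ns is already measured in the ion's rest frame.
Total: 188.5 + 540.0 ns.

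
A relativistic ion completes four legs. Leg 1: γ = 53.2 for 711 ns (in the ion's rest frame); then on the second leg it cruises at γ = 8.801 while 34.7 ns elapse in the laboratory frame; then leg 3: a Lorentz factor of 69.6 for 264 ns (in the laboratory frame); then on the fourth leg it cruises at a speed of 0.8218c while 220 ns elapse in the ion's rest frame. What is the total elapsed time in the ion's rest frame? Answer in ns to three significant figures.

τ = 939 ns

Leg 1: 711 ns is already measured in the ion's rest frame.
Leg 2: γ = 8.801; τ_2 = 34.7/8.801 = 3.943 ns.
Leg 3: γ = 69.6; τ_3 = 264/69.60 = 3.793 ns.
Leg 4: 220 ns is already measured in the ion's rest frame.
Total: 711.0 + 3.943 + 3.793 + 220.0 ns.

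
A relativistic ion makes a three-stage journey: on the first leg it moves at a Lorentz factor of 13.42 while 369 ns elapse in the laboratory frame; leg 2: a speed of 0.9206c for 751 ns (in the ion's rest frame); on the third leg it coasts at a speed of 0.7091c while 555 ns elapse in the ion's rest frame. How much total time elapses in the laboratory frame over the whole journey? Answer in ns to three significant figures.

Leg 1: 369 ns is already measured in the laboratory frame.
Leg 2: γ = 1/√(1 − 0.9206²) = 1/√0.1525 = 2.561; Δt_2 = 2.561 × 751 = 1923 ns.
Leg 3: γ = 1/√(1 − 0.7091²) = 1/√0.4972 = 1.418; Δt_3 = 1.418 × 555 = 787.1 ns.
Total: 369.0 + 1923 + 787.1 ns.

Δt = 3080 ns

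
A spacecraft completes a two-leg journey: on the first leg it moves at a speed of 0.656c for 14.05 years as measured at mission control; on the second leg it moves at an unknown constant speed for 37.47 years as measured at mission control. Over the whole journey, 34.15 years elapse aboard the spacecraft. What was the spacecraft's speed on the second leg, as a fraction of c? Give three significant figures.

β = 0.778

Leg 1: γ = 1/√(1 − 0.656²) = 1/√0.5697 = 1.325; τ_1 = 14.05/1.325 = 10.60 years.
Leg 2: speed unknown; τ_2 = 37.47/γ_2.
Total proper time: 10.60 + τ_2 = 34.15, so τ_2 = 34.15 − 10.60 = 23.55 years.
γ_2 = 37.47/23.55 = 1.591; β = √(1 − 1/γ²) = √0.6051.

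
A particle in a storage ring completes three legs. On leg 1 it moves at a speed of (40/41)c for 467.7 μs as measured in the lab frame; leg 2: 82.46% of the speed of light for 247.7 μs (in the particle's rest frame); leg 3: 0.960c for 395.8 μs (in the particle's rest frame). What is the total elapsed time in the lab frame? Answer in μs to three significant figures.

Leg 1: 467.7 μs is already measured in the lab frame.
Leg 2: β = 0.8246; γ = 1/√(1 − 0.8246²) = 1/√0.3200 = 1.768; Δt_2 = 1.768 × 247.7 = 437.9 μs.
Leg 3: γ = 1/√(1 − 0.960²) = 25/7 ≈ 3.571; Δt_3 = 3.571 × 395.8 = 1414 μs.
Total: 467.7 + 437.9 + 1414 μs.

Δt = 2320 μs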